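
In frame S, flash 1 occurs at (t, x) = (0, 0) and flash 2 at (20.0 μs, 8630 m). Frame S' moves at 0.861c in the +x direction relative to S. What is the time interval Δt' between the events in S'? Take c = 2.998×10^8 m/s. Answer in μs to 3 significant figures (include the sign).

Δt' ≈ -9.41 μs

γ = 1/√(1 − 0.861²) = 1.9662
Δt' = γ(Δt − vΔx/c²) = 1.9662 × (20.0 μs − 0.861×8630 m / (2.998×10^8 m/s))
= 1.9662 × (-4.7846 μs) = -9.41 μs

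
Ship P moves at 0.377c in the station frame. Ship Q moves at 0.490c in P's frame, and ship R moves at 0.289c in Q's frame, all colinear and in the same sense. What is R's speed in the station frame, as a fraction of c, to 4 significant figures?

u ≈ 0.8426c

Compose boost 2: (0.490 + 0.377)/(1 + 0.490×0.377) = 0.8670/1.18473 = 0.731812
Compose boost 3: (0.289 + 0.731812)/(1 + 0.289×0.731812) = 1.02081/1.21149 = 0.8426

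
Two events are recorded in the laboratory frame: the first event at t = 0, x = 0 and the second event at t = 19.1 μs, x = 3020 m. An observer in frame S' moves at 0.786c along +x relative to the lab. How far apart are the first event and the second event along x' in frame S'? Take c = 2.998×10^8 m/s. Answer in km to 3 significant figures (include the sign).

γ = 1/√(1 − 0.786²) = 1.6175
Δx' = γ(Δx − vΔt) = 1.6175 × (3020 m − 0.786×(2.998×10^8 m/s)×19.1×10^-6 s)
= 1.6175 × (-1480.8 m) = -2.40 km

Δx' ≈ -2.40 km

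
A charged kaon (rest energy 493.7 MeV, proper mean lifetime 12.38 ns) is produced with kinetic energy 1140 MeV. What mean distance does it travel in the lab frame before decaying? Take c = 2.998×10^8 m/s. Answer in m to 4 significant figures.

γ = 1 + K/(m₀c²) = 1 + 1140/493.7 = 3.30909
β = √(1 − 1/γ²) = 0.953245
Dilated lifetime: γτ₀ = 3.30909 × 12.38 ns = 40.9666 ns
d = βc·γτ₀ = 0.953245 × (2.998×10^8 m/s) × 4.09666×10^-8 s = 11.71 m

d ≈ 11.71 m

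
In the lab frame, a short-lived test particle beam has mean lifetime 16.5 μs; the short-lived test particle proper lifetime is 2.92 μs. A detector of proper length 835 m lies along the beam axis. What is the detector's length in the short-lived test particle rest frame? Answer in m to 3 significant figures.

L ≈ 148 m

Time dilation ⇒ γ = Δt/τ₀ = 16.5/2.92 = 5.6507
Length contraction: L = L₀/γ = 835/5.6507 = 148 m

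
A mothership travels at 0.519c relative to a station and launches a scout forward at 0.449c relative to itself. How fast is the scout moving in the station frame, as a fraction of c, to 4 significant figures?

u ≈ 0.7851c

Compose boost 2: (0.449 + 0.519)/(1 + 0.449×0.519) = 0.9680/1.23303 = 0.7851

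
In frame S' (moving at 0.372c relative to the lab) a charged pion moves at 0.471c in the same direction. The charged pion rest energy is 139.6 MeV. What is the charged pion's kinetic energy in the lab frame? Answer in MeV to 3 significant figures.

u_lab = (0.471 + 0.372)/(1 + 0.471×0.372) = 0.717317
γ = 1/√(1 − 0.717317²) = 1.4352
K = (γ − 1)m₀c² = (1.4352 − 1) × 139.6 = 0.43524 × 139.6 = 60.8 MeV

K ≈ 60.8 MeV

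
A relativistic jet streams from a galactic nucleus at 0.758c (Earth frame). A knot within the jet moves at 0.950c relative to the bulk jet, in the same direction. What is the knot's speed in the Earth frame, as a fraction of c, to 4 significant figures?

Relativistic velocity addition: u = (u' + v)/(1 + u'v/c²)
= (0.950 + 0.758)/(1 + 0.950×0.758) = 1.708/1.72010 = 0.9930

u ≈ 0.9930c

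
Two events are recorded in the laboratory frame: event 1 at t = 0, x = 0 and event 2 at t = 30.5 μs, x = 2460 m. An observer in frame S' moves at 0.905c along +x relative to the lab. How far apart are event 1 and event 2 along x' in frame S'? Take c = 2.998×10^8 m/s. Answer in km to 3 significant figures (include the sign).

Δx' ≈ -13.7 km

γ = 1/√(1 − 0.905²) = 2.3507
Δx' = γ(Δx − vΔt) = 2.3507 × (2460 m − 0.905×(2.998×10^8 m/s)×30.5×10^-6 s)
= 2.3507 × (-5815.2 m) = -13.7 km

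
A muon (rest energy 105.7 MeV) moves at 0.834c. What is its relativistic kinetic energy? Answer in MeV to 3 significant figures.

γ = 1/√(1 − 0.834²) = 1.8124
K = (γ − 1)m₀c² = (1.8124 − 1) × 105.7 MeV = 0.81237 × 105.7 MeV = 85.9 MeV

K ≈ 85.9 MeV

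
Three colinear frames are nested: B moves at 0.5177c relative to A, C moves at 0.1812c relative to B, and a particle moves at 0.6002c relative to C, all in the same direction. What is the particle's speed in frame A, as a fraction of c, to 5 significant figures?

u ≈ 0.89567c

Compose boost 2: (0.1812 + 0.5177)/(1 + 0.1812×0.5177) = 0.69890/1.093807 = 0.6389608
Compose boost 3: (0.6002 + 0.6389608)/(1 + 0.6002×0.6389608) = 1.239161/1.383504 = 0.89567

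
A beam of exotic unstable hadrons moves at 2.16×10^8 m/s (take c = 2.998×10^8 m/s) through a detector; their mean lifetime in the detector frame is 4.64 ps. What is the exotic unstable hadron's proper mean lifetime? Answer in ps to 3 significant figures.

β = v/c = 2.16×10^8 / 2.998×10^8 = 0.72048
γ = 1/√(1 − 0.72048²) = 1.4420
Proper time: τ₀ = Δt/γ = 4.64/1.4420 = 3.22 ps

τ₀ ≈ 3.22 ps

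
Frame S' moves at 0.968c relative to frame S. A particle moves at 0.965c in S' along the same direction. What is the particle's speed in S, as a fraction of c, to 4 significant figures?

Relativistic velocity addition: u = (u' + v)/(1 + u'v/c²)
= (0.965 + 0.968)/(1 + 0.965×0.968) = 1.933/1.93412 = 0.9994

u ≈ 0.9994c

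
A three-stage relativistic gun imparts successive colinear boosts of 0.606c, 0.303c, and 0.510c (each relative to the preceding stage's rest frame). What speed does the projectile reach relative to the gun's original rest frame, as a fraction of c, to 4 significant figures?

u ≈ 0.9183c

Compose boost 2: (0.303 + 0.606)/(1 + 0.303×0.606) = 0.9090/1.18362 = 0.767984
Compose boost 3: (0.510 + 0.767984)/(1 + 0.510×0.767984) = 1.27798/1.39167 = 0.9183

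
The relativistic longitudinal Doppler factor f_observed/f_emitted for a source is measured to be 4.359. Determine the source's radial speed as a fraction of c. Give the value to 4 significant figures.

β ≈ 0.9000

f_obs/f_src = √((1+β)/(1−β)) = 4.359  ⇒  (1+β)/(1−β) = 19.0009
β = |1 − D²|/(1 + D²) = |1 − 19.0009|/(1 + 19.0009) = 0.9000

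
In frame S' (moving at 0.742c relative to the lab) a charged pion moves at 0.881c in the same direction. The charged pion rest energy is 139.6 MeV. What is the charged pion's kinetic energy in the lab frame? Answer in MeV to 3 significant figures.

u_lab = (0.881 + 0.742)/(1 + 0.881×0.742) = 0.981434
γ = 1/√(1 − 0.981434²) = 5.2138
K = (γ − 1)m₀c² = (5.2138 − 1) × 139.6 = 4.2138 × 139.6 = 588 MeV

K ≈ 588 MeV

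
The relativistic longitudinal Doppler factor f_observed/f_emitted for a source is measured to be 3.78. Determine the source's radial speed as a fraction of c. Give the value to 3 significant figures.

β ≈ 0.869

f_obs/f_src = √((1+β)/(1−β)) = 3.78  ⇒  (1+β)/(1−β) = 14.288
β = |1 − D²|/(1 + D²) = |1 − 14.288|/(1 + 14.288) = 0.869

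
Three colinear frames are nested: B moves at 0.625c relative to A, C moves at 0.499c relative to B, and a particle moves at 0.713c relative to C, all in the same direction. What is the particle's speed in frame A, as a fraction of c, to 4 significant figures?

Compose boost 2: (0.499 + 0.625)/(1 + 0.499×0.625) = 1.124/1.31188 = 0.856789
Compose boost 3: (0.713 + 0.856789)/(1 + 0.713×0.856789) = 1.56979/1.61089 = 0.9745

u ≈ 0.9745c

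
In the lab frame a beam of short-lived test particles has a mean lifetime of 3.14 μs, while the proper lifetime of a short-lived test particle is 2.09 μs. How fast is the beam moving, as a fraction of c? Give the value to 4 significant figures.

β ≈ 0.7463

γ = Δt/τ₀ = 3.14/2.09 = 1.50239
β = √(1 − 1/γ²) = √(1 − 1/1.50239²) = 0.7463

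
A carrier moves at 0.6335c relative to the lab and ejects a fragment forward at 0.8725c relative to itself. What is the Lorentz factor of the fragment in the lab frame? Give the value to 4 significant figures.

u_lab = (0.8725 + 0.6335)/(1 + 0.8725×0.6335) = 1.5060/1.552729 = 0.9699054
γ = 1/√(1 − 0.9699054²) = 4.107

γ ≈ 4.107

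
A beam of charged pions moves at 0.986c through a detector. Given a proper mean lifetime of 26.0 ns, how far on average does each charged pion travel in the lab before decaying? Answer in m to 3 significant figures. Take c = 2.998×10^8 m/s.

γ = 1/√(1 − 0.986²) = 5.9972
Dilated lifetime: Δt = γτ₀ = 5.9972 × 26.0 ns = 155.93 ns
d = vΔt = 0.986c × 155.93 ns = 2.9560×10^8 m/s × 1.5593×10^-7 s = 46.1 m

d ≈ 46.1 m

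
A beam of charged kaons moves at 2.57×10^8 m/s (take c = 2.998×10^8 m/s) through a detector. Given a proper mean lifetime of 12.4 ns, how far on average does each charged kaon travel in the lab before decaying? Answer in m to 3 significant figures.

β = v/c = 2.57×10^8 / 2.998×10^8 = 0.85724
γ = 1/√(1 − 0.85724²) = 1.9420
Dilated lifetime: Δt = γτ₀ = 1.9420 × 12.4 ns = 24.081 ns
d = vΔt = 0.85724c × 24.081 ns = 2.5700×10^8 m/s × 2.4081×10^-8 s = 6.19 m

d ≈ 6.19 m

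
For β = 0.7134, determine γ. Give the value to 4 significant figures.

γ ≈ 1.427

γ = 1/√(1 − β²) = 1/√(1 − 0.7134²) = 1/√(0.491060) = 1.427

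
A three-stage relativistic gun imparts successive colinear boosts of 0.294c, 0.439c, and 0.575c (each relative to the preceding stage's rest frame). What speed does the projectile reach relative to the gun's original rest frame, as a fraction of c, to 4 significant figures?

Compose boost 2: (0.439 + 0.294)/(1 + 0.439×0.294) = 0.7330/1.12907 = 0.649209
Compose boost 3: (0.575 + 0.649209)/(1 + 0.575×0.649209) = 1.22421/1.37330 = 0.8914

u ≈ 0.8914c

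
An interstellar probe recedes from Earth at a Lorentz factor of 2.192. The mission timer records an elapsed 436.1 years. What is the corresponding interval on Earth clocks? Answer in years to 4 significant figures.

Δt ≈ 955.9 years

γ = 2.192 (given)
Time dilation: Δt = γτ₀ = 2.192 × 436.1 years = 955.9 years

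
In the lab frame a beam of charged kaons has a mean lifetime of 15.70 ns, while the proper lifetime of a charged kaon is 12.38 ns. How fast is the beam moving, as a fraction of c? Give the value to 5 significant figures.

β ≈ 0.61499

γ = Δt/τ₀ = 15.70/12.38 = 1.268174
β = √(1 − 1/γ²) = √(1 − 1/1.268174²) = 0.61499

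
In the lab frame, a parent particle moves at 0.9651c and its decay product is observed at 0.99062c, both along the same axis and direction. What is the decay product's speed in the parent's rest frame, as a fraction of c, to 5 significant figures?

Inverse velocity addition: u' = (u − v)/(1 − uv/c²)
= (0.99062 − 0.9651)/(1 − 0.99062×0.9651) = 0.025520/0.04395264 = 0.58062

u' ≈ 0.58062c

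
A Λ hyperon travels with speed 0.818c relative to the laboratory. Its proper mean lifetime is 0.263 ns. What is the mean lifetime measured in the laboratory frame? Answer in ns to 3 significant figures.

Δt ≈ 0.457 ns

γ = 1/√(1 − 0.818²) = 1.7385
Time dilation: Δt = γτ₀ = 1.7385 × 0.263 ns = 0.457 ns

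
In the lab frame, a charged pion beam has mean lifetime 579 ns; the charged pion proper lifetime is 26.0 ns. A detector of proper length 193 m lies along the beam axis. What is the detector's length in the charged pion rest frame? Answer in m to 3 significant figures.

Time dilation ⇒ γ = Δt/τ₀ = 579/26.0 = 22.269
Length contraction: L = L₀/γ = 193/22.269 = 8.67 m

L ≈ 8.67 m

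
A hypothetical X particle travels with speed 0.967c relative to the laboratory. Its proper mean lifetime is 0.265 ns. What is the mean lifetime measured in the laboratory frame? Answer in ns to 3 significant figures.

Δt ≈ 1.04 ns

γ = 1/√(1 − 0.967²) = 3.9250
Time dilation: Δt = γτ₀ = 3.9250 × 0.265 ns = 1.04 ns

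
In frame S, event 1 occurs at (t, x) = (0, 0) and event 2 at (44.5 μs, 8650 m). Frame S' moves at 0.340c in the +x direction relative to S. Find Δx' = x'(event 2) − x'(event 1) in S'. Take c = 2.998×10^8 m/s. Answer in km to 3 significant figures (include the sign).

γ = 1/√(1 − 0.340²) = 1.0633
Δx' = γ(Δx − vΔt) = 1.0633 × (8650 m − 0.340×(2.998×10^8 m/s)×44.5×10^-6 s)
= 1.0633 × (4114.0 m) = 4.37 km

Δx' ≈ 4.37 km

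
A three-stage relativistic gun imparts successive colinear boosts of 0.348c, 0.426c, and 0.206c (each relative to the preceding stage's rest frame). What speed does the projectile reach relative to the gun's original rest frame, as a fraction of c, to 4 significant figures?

u ≈ 0.7728c

Compose boost 2: (0.426 + 0.348)/(1 + 0.426×0.348) = 0.7740/1.14825 = 0.674070
Compose boost 3: (0.206 + 0.674070)/(1 + 0.206×0.674070) = 0.880070/1.13886 = 0.7728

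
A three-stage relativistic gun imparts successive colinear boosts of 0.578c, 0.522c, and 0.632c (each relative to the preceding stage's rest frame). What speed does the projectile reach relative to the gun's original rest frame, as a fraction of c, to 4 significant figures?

Compose boost 2: (0.522 + 0.578)/(1 + 0.522×0.578) = 1.100/1.30172 = 0.845038
Compose boost 3: (0.632 + 0.845038)/(1 + 0.632×0.845038) = 1.47704/1.53406 = 0.9628

u ≈ 0.9628c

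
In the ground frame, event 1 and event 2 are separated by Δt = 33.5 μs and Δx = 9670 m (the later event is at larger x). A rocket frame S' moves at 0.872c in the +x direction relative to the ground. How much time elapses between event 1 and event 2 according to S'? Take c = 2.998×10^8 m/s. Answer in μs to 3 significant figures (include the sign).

Δt' ≈ 11.0 μs

γ = 1/√(1 − 0.872²) = 2.0429
Δt' = γ(Δt − vΔx/c²) = 2.0429 × (33.5 μs − 0.872×9670 m / (2.998×10^8 m/s))
= 2.0429 × (5.3738 μs) = 11.0 μs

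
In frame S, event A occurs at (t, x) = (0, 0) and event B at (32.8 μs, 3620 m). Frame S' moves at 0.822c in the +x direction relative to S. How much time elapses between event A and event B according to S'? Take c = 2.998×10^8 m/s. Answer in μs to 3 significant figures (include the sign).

γ = 1/√(1 − 0.822²) = 1.7560
Δt' = γ(Δt − vΔx/c²) = 1.7560 × (32.8 μs − 0.822×3620 m / (2.998×10^8 m/s))
= 1.7560 × (22.875 μs) = 40.2 μs

Δt' ≈ 40.2 μs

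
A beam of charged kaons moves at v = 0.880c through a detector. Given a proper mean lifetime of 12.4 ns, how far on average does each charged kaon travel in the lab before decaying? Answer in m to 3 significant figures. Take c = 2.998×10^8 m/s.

d ≈ 6.89 m

γ = 1/√(1 − 0.880²) = 2.1054
Dilated lifetime: Δt = γτ₀ = 2.1054 × 12.4 ns = 26.107 ns
d = vΔt = 0.880c × 26.107 ns = 2.6382×10^8 m/s × 2.6107×10^-8 s = 6.89 m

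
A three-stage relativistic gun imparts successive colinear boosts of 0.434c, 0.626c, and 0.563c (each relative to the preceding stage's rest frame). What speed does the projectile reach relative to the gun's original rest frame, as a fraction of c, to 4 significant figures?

Compose boost 2: (0.626 + 0.434)/(1 + 0.626×0.434) = 1.060/1.27168 = 0.833540
Compose boost 3: (0.563 + 0.833540)/(1 + 0.563×0.833540) = 1.39654/1.46928 = 0.9505

u ≈ 0.9505c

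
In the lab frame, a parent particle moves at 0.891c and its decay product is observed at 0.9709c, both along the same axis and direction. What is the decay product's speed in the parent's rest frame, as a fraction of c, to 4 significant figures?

u' ≈ 0.5922c

Inverse velocity addition: u' = (u − v)/(1 − uv/c²)
= (0.9709 − 0.891)/(1 − 0.9709×0.891) = 0.07990/0.134928 = 0.5922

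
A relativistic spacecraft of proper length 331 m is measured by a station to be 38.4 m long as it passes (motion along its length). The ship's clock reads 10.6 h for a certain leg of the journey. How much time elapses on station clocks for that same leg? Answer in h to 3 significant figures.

Length contraction ⇒ γ = L₀/L = 331/38.4 = 8.6198
Time dilation: Δt = γτ₀ = 8.6198 × 10.6 h = 91.4 h

Δt ≈ 91.4 h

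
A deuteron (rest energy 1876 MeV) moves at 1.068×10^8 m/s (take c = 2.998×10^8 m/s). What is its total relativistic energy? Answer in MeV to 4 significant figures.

E ≈ 2008 MeV

β = v/c = 1.068×10^8 / 2.998×10^8 = 0.356237
γ = 1/√(1 − 0.356237²) = 1.07021
E = γm₀c² = 1.07021 × 1876 MeV = 2008 MeV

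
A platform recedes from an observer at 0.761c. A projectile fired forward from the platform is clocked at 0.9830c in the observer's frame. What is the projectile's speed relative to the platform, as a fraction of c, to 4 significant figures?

u' ≈ 0.8812c

Inverse velocity addition: u' = (u − v)/(1 − uv/c²)
= (0.9830 − 0.761)/(1 − 0.9830×0.761) = 0.2220/0.251937 = 0.8812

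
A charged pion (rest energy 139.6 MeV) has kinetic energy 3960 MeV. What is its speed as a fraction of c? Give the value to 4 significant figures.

β ≈ 0.9994

γ = 1 + K/(m₀c²) = 1 + 3960/139.6 = 29.3668
β = √(1 − 1/γ²) = 0.9994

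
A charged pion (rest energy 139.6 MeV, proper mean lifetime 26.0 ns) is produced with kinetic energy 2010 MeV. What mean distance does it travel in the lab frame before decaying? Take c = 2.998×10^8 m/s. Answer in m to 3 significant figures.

d ≈ 120 m

γ = 1 + K/(m₀c²) = 1 + 2010/139.6 = 15.398
β = √(1 − 1/γ²) = 0.99789
Dilated lifetime: γτ₀ = 15.398 × 26.0 ns = 400.36 ns
d = βc·γτ₀ = 0.99789 × (2.998×10^8 m/s) × 4.0036×10^-7 s = 120 m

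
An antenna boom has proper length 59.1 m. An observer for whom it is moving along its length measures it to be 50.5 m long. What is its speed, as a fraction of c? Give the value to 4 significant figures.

γ = L₀/L = 59.1/50.5 = 1.17030
β = √(1 − 1/γ²) = 0.5195

β ≈ 0.5195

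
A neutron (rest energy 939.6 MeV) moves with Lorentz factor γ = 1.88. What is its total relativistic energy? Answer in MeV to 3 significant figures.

E ≈ 1770 MeV

γ = 1.88 (given)
E = γm₀c² = 1.88 × 939.6 MeV = 1770 MeV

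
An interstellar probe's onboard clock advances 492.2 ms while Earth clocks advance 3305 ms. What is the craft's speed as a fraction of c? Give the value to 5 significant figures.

β ≈ 0.98885

γ = Δt/τ₀ = 3305/492.2 = 6.714750
β = √(1 − 1/γ²) = √(1 − 1/6.714750²) = 0.98885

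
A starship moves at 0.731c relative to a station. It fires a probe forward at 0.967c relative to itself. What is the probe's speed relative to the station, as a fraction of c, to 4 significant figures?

u ≈ 0.9948c

Relativistic velocity addition: u = (u' + v)/(1 + u'v/c²)
= (0.967 + 0.731)/(1 + 0.967×0.731) = 1.698/1.70688 = 0.9948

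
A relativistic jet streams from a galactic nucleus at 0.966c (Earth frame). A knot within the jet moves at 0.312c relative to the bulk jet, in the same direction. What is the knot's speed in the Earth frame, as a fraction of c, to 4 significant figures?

u ≈ 0.9820c

Relativistic velocity addition: u = (u' + v)/(1 + u'v/c²)
= (0.312 + 0.966)/(1 + 0.312×0.966) = 1.278/1.30139 = 0.9820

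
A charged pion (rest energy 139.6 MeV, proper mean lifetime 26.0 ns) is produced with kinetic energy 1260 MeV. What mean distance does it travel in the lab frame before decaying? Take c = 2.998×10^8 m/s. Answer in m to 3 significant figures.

γ = 1 + K/(m₀c²) = 1 + 1260/139.6 = 10.026
β = √(1 − 1/γ²) = 0.99501
Dilated lifetime: γτ₀ = 10.026 × 26.0 ns = 260.67 ns
d = βc·γτ₀ = 0.99501 × (2.998×10^8 m/s) × 2.6067×10^-7 s = 77.8 m

d ≈ 77.8 m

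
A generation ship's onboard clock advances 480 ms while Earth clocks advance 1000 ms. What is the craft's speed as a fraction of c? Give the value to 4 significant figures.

γ = Δt/τ₀ = 1000/480 = 2.08333
β = √(1 − 1/γ²) = √(1 − 1/2.08333²) = 0.8773

β ≈ 0.8773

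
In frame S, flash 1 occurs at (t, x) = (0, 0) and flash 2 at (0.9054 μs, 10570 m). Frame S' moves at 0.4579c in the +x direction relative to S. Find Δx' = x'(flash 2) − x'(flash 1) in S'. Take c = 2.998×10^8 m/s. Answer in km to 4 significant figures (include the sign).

Δx' ≈ 11.75 km

γ = 1/√(1 − 0.4579²) = 1.12485
Δx' = γ(Δx − vΔt) = 1.12485 × (10570 m − 0.4579×(2.998×10^8 m/s)×0.9054×10^-6 s)
= 1.12485 × (10445.7 m) = 11.75 km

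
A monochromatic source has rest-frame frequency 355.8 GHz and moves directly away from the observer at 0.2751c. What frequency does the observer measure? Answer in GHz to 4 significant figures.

Relativistic Doppler: f_obs = f_src √((1−β)/(1+β))
= 355.8 × √(0.724900/1.27510) = 355.8 × 0.753992 = 268.3 GHz

f_obs ≈ 268.3 GHz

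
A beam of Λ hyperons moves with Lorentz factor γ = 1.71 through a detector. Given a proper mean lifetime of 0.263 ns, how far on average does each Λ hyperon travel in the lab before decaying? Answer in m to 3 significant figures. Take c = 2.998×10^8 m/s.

d ≈ 0.109 m

β = √(1 − 1/γ²) = √(1 − 1/1.71²) = 0.81118
Dilated lifetime: Δt = γτ₀ = 1.71 × 0.263 ns = 0.44973 ns
d = vΔt = 0.81118c × 0.44973 ns = 2.4319×10^8 m/s × 4.4973×10^-10 s = 0.109 m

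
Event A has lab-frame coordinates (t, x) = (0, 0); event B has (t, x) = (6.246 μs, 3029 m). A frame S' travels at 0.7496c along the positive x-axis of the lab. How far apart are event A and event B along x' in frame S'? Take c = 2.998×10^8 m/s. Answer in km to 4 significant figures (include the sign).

γ = 1/√(1 − 0.7496²) = 1.51082
Δx' = γ(Δx − vΔt) = 1.51082 × (3029 m − 0.7496×(2.998×10^8 m/s)×6.246×10^-6 s)
= 1.51082 × (1625.34 m) = 2.456 km

Δx' ≈ 2.456 km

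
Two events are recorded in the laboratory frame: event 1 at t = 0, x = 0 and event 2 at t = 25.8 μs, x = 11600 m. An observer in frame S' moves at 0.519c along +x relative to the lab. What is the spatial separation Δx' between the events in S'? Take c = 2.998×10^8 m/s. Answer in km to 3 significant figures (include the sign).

Δx' ≈ 8.87 km

γ = 1/√(1 − 0.519²) = 1.1699
Δx' = γ(Δx − vΔt) = 1.1699 × (11600 m − 0.519×(2.998×10^8 m/s)×25.8×10^-6 s)
= 1.1699 × (7585.6 m) = 8.87 km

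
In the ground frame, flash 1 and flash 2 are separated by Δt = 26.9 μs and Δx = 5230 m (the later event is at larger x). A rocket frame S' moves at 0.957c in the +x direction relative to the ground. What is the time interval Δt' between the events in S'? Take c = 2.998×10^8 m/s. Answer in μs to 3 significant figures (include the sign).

Δt' ≈ 35.2 μs

γ = 1/√(1 − 0.957²) = 3.4472
Δt' = γ(Δt − vΔx/c²) = 3.4472 × (26.9 μs − 0.957×5230 m / (2.998×10^8 m/s))
= 3.4472 × (10.205 μs) = 35.2 μs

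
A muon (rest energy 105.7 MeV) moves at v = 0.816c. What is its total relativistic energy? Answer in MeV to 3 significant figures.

E ≈ 183 MeV

γ = 1/√(1 − 0.816²) = 1.7299
E = γm₀c² = 1.7299 × 105.7 MeV = 183 MeV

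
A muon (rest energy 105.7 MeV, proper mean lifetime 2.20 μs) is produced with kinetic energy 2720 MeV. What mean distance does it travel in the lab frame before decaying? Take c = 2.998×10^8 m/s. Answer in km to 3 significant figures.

γ = 1 + K/(m₀c²) = 1 + 2720/105.7 = 26.733
β = √(1 − 1/γ²) = 0.99930
Dilated lifetime: γτ₀ = 26.733 × 2.20 μs = 58.813 μs
d = βc·γτ₀ = 0.99930 × (2.998×10^8 m/s) × 5.8813×10^-5 s = 17.6 km

d ≈ 17.6 km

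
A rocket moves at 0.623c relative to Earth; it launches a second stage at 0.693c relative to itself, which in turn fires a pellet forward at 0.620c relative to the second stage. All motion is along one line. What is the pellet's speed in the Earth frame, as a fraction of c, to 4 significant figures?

u ≈ 0.9804c

Compose boost 2: (0.693 + 0.623)/(1 + 0.693×0.623) = 1.316/1.43174 = 0.919162
Compose boost 3: (0.620 + 0.919162)/(1 + 0.620×0.919162) = 1.53916/1.56988 = 0.9804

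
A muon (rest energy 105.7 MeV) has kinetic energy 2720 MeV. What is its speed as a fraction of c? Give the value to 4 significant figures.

β ≈ 0.9993

γ = 1 + K/(m₀c²) = 1 + 2720/105.7 = 26.7332
β = √(1 − 1/γ²) = 0.9993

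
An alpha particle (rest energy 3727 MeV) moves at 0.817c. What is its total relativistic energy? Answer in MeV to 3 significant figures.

γ = 1/√(1 − 0.817²) = 1.7342
E = γm₀c² = 1.7342 × 3727 MeV = 6460 MeV

E ≈ 6460 MeV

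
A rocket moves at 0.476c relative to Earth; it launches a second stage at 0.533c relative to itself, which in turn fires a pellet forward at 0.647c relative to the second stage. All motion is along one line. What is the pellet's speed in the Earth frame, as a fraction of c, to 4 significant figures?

Compose boost 2: (0.533 + 0.476)/(1 + 0.533×0.476) = 1.009/1.25371 = 0.804813
Compose boost 3: (0.647 + 0.804813)/(1 + 0.647×0.804813) = 1.45181/1.52071 = 0.9547

u ≈ 0.9547c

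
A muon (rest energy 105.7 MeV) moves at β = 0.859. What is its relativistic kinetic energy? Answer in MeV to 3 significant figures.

γ = 1/√(1 − 0.859²) = 1.9532
K = (γ − 1)m₀c² = (1.9532 − 1) × 105.7 MeV = 0.95322 × 105.7 MeV = 101 MeV

K ≈ 101 MeV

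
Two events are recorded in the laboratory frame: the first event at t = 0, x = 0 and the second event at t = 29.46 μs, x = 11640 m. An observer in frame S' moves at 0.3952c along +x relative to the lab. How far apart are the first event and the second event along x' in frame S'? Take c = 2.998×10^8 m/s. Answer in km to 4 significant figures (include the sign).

Δx' ≈ 8.872 km

γ = 1/√(1 − 0.3952²) = 1.08862
Δx' = γ(Δx − vΔt) = 1.08862 × (11640 m − 0.3952×(2.998×10^8 m/s)×29.46×10^-6 s)
= 1.08862 × (8149.55 m) = 8.872 km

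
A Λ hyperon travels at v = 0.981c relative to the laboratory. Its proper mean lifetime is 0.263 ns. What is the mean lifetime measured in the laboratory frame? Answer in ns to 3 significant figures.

γ = 1/√(1 − 0.981²) = 5.1544
Time dilation: Δt = γτ₀ = 5.1544 × 0.263 ns = 1.36 ns

Δt ≈ 1.36 ns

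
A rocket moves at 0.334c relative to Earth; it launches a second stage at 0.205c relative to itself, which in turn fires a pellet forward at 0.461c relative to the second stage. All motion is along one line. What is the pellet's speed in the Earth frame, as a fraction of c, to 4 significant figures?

u ≈ 0.7833c

Compose boost 2: (0.205 + 0.334)/(1 + 0.205×0.334) = 0.5390/1.06847 = 0.504460
Compose boost 3: (0.461 + 0.504460)/(1 + 0.461×0.504460) = 0.965460/1.23256 = 0.7833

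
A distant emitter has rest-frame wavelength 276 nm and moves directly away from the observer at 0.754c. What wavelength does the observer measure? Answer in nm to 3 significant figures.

Relativistic Doppler: λ_obs = λ_src √((1+β)/(1−β))
= 276 × √(1.7540/0.24600) = 276 × 2.6702 = 737 nm

λ_obs ≈ 737 nm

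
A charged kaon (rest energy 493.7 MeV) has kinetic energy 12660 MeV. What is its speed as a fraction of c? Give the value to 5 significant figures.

γ = 1 + K/(m₀c²) = 1 + 12660/493.7 = 26.64310
β = √(1 − 1/γ²) = 0.99930

β ≈ 0.99930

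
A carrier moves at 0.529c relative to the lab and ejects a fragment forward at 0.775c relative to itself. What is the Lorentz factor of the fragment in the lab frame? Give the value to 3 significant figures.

u_lab = (0.775 + 0.529)/(1 + 0.775×0.529) = 1.304/1.40997 = 0.924839
γ = 1/√(1 − 0.924839²) = 2.63

γ ≈ 2.63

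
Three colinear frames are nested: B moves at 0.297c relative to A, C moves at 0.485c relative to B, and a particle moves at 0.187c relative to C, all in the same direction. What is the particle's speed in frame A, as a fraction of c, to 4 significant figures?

Compose boost 2: (0.485 + 0.297)/(1 + 0.485×0.297) = 0.7820/1.14404 = 0.683540
Compose boost 3: (0.187 + 0.683540)/(1 + 0.187×0.683540) = 0.870540/1.12782 = 0.7719

u ≈ 0.7719c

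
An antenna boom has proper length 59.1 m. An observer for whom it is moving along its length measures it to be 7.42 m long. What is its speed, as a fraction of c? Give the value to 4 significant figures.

γ = L₀/L = 59.1/7.42 = 7.96496
β = √(1 − 1/γ²) = 0.9921

β ≈ 0.9921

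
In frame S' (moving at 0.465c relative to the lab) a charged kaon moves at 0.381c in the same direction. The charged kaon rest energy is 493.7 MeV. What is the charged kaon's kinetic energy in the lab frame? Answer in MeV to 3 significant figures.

u_lab = (0.381 + 0.465)/(1 + 0.381×0.465) = 0.718676
γ = 1/√(1 − 0.718676²) = 1.4381
K = (γ − 1)m₀c² = (1.4381 − 1) × 493.7 = 0.43813 × 493.7 = 216 MeV

K ≈ 216 MeV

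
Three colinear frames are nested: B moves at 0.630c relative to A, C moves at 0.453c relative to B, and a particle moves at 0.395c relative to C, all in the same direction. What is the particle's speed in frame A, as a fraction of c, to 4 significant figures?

Compose boost 2: (0.453 + 0.630)/(1 + 0.453×0.630) = 1.083/1.28539 = 0.842546
Compose boost 3: (0.395 + 0.842546)/(1 + 0.395×0.842546) = 1.23755/1.33281 = 0.9285

u ≈ 0.9285c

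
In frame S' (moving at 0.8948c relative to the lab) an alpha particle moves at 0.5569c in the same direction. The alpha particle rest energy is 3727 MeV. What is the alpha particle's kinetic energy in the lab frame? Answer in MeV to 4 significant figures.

u_lab = (0.5569 + 0.8948)/(1 + 0.5569×0.8948) = 0.9688890
γ = 1/√(1 − 0.9688890²) = 4.04047
K = (γ − 1)m₀c² = (4.04047 − 1) × 3727 = 3.04047 × 3727 = 11330 MeV

K ≈ 11330 MeV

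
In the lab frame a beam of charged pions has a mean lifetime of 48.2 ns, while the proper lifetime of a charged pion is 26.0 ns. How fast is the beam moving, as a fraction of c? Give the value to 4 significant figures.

γ = Δt/τ₀ = 48.2/26.0 = 1.85385
β = √(1 − 1/γ²) = √(1 − 1/1.85385²) = 0.8420

β ≈ 0.8420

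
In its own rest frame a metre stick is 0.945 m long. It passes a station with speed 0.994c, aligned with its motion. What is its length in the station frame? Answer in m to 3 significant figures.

γ = 1/√(1 − 0.994²) = 9.1424
Length contraction: L = L₀/γ = 0.945/9.1424 = 0.103 m

L ≈ 0.103 m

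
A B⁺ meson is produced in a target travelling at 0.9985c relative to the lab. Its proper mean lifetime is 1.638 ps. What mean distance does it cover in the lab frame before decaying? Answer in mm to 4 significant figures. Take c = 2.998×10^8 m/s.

γ = 1/√(1 − 0.9985²) = 18.2643
Dilated lifetime: Δt = γτ₀ = 18.2643 × 1.638 ps = 29.9169 ps
d = vΔt = 0.9985c × 29.9169 ps = 2.99350×10^8 m/s × 2.99169×10^-11 s = 8.956 mm

d ≈ 8.956 mm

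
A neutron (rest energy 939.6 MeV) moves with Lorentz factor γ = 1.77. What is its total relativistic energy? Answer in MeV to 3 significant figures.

γ = 1.77 (given)
E = γm₀c² = 1.77 × 939.6 MeV = 1660 MeV

E ≈ 1660 MeV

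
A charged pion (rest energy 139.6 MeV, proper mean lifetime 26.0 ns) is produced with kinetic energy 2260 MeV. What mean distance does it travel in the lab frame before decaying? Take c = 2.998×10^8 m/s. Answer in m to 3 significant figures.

d ≈ 134 m

γ = 1 + K/(m₀c²) = 1 + 2260/139.6 = 17.189
β = √(1 − 1/γ²) = 0.99831
Dilated lifetime: γτ₀ = 17.189 × 26.0 ns = 446.92 ns
d = βc·γτ₀ = 0.99831 × (2.998×10^8 m/s) × 4.4692×10^-7 s = 134 m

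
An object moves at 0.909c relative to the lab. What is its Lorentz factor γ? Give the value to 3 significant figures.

γ ≈ 2.40

γ = 1/√(1 − β²) = 1/√(1 − 0.909²) = 1/√(0.17372) = 2.40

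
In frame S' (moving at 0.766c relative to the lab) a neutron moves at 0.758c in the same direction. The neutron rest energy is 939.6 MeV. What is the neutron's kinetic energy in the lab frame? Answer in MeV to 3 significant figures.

K ≈ 2600 MeV

u_lab = (0.758 + 0.766)/(1 + 0.758×0.766) = 0.964174
γ = 1/√(1 − 0.964174²) = 3.7697
K = (γ − 1)m₀c² = (3.7697 − 1) × 939.6 = 2.7697 × 939.6 = 2600 MeV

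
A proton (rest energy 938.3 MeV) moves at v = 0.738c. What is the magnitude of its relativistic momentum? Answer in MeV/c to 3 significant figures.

γ = 1/√(1 − 0.738²) = 1.4819
p = γβm₀c = 1.4819 × 0.738 × 938.3 MeV/c = 1030 MeV/c

p ≈ 1030 MeV/c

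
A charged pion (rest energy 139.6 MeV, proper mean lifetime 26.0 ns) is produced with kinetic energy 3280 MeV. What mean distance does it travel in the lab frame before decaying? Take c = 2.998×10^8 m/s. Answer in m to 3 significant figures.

γ = 1 + K/(m₀c²) = 1 + 3280/139.6 = 24.496
β = √(1 − 1/γ²) = 0.99917
Dilated lifetime: γτ₀ = 24.496 × 26.0 ns = 636.89 ns
d = βc·γτ₀ = 0.99917 × (2.998×10^8 m/s) × 6.3689×10^-7 s = 191 m

d ≈ 191 m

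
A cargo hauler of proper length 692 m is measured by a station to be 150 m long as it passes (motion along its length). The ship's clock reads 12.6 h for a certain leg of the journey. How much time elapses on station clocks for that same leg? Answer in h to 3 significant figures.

Length contraction ⇒ γ = L₀/L = 692/150 = 4.6133
Time dilation: Δt = γτ₀ = 4.6133 × 12.6 h = 58.1 h

Δt ≈ 58.1 h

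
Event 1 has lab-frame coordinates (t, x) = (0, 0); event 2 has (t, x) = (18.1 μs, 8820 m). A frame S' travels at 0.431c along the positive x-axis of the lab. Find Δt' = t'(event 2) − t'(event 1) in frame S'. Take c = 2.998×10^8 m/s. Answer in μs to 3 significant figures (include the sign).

Δt' ≈ 6.01 μs

γ = 1/√(1 − 0.431²) = 1.1082
Δt' = γ(Δt − vΔx/c²) = 1.1082 × (18.1 μs − 0.431×8820 m / (2.998×10^8 m/s))
= 1.1082 × (5.4201 μs) = 6.01 μs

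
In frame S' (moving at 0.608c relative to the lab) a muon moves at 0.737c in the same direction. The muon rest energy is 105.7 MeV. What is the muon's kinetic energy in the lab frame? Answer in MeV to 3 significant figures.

K ≈ 180 MeV

u_lab = (0.737 + 0.608)/(1 + 0.737×0.608) = 0.928806
γ = 1/√(1 − 0.928806²) = 2.6986
K = (γ − 1)m₀c² = (2.6986 − 1) × 105.7 = 1.6986 × 105.7 = 180 MeV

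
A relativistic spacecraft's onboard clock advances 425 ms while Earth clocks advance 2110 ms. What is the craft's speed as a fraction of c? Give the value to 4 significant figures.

β ≈ 0.9795

γ = Δt/τ₀ = 2110/425 = 4.96471
β = √(1 − 1/γ²) = √(1 − 1/4.96471²) = 0.9795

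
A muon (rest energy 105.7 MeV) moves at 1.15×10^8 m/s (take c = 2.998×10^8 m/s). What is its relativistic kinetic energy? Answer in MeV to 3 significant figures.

K ≈ 8.76 MeV

β = v/c = 1.15×10^8 / 2.998×10^8 = 0.38359
γ = 1/√(1 − 0.38359²) = 1.0828
K = (γ − 1)m₀c² = (1.0828 − 1) × 105.7 MeV = 0.082832 × 105.7 MeV = 8.76 MeV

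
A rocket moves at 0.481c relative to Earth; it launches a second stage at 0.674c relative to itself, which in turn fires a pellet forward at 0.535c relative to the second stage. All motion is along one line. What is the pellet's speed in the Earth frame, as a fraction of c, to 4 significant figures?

u ≈ 0.9595c

Compose boost 2: (0.674 + 0.481)/(1 + 0.674×0.481) = 1.155/1.32419 = 0.872229
Compose boost 3: (0.535 + 0.872229)/(1 + 0.535×0.872229) = 1.40723/1.46664 = 0.9595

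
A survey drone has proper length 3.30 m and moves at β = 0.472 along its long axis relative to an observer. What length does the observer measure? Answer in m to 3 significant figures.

γ = 1/√(1 − 0.472²) = 1.1343
Length contraction: L = L₀/γ = 3.30/1.1343 = 2.91 m

L ≈ 2.91 m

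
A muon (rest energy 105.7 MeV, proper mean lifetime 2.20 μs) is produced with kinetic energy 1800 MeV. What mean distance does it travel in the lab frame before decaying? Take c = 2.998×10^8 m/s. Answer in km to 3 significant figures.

γ = 1 + K/(m₀c²) = 1 + 1800/105.7 = 18.029
β = √(1 − 1/γ²) = 0.99846
Dilated lifetime: γτ₀ = 18.029 × 2.20 μs = 39.665 μs
d = βc·γτ₀ = 0.99846 × (2.998×10^8 m/s) × 3.9665×10^-5 s = 11.9 km

d ≈ 11.9 km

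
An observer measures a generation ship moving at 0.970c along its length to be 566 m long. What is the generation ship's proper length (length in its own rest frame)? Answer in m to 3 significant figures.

L₀ ≈ 2330 m

γ = 1/√(1 − 0.970²) = 4.1135
L₀ = γL = 4.1135 × 566 = 2330 m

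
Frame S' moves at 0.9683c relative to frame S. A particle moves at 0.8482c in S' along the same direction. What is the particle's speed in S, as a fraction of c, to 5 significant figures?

Relativistic velocity addition: u = (u' + v)/(1 + u'v/c²)
= (0.8482 + 0.9683)/(1 + 0.8482×0.9683) = 1.8165/1.821312 = 0.99736

u ≈ 0.99736c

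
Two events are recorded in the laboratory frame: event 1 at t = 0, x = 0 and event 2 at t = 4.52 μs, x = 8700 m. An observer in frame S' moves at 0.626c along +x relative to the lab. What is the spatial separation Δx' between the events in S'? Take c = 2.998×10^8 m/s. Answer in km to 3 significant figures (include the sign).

γ = 1/√(1 − 0.626²) = 1.2823
Δx' = γ(Δx − vΔt) = 1.2823 × (8700 m − 0.626×(2.998×10^8 m/s)×4.52×10^-6 s)
= 1.2823 × (7851.7 m) = 10.1 km

Δx' ≈ 10.1 km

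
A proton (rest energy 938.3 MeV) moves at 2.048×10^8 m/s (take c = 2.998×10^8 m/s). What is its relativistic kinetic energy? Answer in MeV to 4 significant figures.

β = v/c = 2.048×10^8 / 2.998×10^8 = 0.683122
γ = 1/√(1 − 0.683122²) = 1.36929
K = (γ − 1)m₀c² = (1.36929 − 1) × 938.3 MeV = 0.369292 × 938.3 MeV = 346.5 MeV

K ≈ 346.5 MeV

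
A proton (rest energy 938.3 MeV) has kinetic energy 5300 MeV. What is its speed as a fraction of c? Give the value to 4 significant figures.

β ≈ 0.9886

γ = 1 + K/(m₀c²) = 1 + 5300/938.3 = 6.64851
β = √(1 − 1/γ²) = 0.9886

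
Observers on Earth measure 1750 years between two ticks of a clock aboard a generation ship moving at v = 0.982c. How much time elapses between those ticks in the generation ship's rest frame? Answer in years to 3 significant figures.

γ = 1/√(1 − 0.982²) = 5.2943
Proper time: τ₀ = Δt/γ = 1750/5.2943 = 331 years

τ₀ ≈ 331 years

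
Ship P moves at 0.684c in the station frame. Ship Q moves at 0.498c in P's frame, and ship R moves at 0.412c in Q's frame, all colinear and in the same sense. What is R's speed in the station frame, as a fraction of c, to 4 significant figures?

u ≈ 0.9490c

Compose boost 2: (0.498 + 0.684)/(1 + 0.498×0.684) = 1.182/1.34063 = 0.881674
Compose boost 3: (0.412 + 0.881674)/(1 + 0.412×0.881674) = 1.29367/1.36325 = 0.9490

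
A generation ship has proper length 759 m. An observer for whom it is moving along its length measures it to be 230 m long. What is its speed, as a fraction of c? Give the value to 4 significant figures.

β ≈ 0.9530

γ = L₀/L = 759/230 = 3.30000
β = √(1 − 1/γ²) = 0.9530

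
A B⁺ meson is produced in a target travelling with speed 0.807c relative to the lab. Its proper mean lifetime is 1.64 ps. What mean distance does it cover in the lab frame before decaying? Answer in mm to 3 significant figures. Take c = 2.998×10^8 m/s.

d ≈ 0.672 mm

γ = 1/√(1 − 0.807²) = 1.6933
Dilated lifetime: Δt = γτ₀ = 1.6933 × 1.64 ps = 2.7771 ps
d = vΔt = 0.807c × 2.7771 ps = 2.4194×10^8 m/s × 2.7771×10^-12 s = 0.672 mm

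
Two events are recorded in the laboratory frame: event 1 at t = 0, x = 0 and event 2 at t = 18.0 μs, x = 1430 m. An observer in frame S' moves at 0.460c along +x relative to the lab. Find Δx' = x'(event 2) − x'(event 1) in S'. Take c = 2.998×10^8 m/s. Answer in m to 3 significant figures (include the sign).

Δx' ≈ -1190 m

γ = 1/√(1 − 0.460²) = 1.1262
Δx' = γ(Δx − vΔt) = 1.1262 × (1430 m − 0.460×(2.998×10^8 m/s)×18.0×10^-6 s)
= 1.1262 × (-1052.3 m) = -1190 m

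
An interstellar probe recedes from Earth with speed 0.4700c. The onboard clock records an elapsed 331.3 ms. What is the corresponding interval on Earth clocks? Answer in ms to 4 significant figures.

γ = 1/√(1 − 0.4700²) = 1.13293
Time dilation: Δt = γτ₀ = 1.13293 × 331.3 ms = 375.3 ms

Δt ≈ 375.3 ms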